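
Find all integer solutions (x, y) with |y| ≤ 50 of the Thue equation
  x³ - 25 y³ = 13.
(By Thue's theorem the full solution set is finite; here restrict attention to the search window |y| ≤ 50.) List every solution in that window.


The equation is x³ - 25y³ = 13. For fixed y, x³ = 25·y³ + 13, so a solution requires the RHS to be a perfect cube.
Strategy: iterate y from -50 to 50, compute RHS = 25·y³ + 13, and check whether it is a (positive or negative) perfect cube.
Check small values of y:
  y = 0: RHS = 13 is not a perfect cube.
  y = 1: RHS = 38 is not a perfect cube.
  y = -1: RHS = -12 is not a perfect cube.
  y = 2: RHS = 213 is not a perfect cube.
  y = -2: RHS = -187 is not a perfect cube.
  y = 3: RHS = 688 is not a perfect cube.
  y = -3: RHS = -662 is not a perfect cube.
Continuing the search up to |y| = 50 finds no solutions either.
No (x, y) in the scanned range satisfies the equation.

No integer solutions with |y| ≤ 50.


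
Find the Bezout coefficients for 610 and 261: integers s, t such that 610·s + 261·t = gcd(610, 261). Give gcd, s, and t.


Euclidean algorithm on (610, 261) — divide until remainder is 0:
  610 = 2 · 261 + 88
  261 = 2 · 88 + 85
  88 = 1 · 85 + 3
  85 = 28 · 3 + 1
  3 = 3 · 1 + 0
gcd(610, 261) = 1.
Track Bezout coefficients alongside the remainders: start with r₀ = 610 = a·1 + b·0 (s = 1, t = 0) and r₁ = 261 = a·0 + b·1 (s = 0, t = 1); each new remainder r_{k+1} = r_{k-1} − q_k·r_k inherits s_{k+1} = s_{k-1} − q_k·s_k, t_{k+1} = t_{k-1} − q_k·t_k, so r_k = a·s_k + b·t_k at every step:
  q = 2: r = 88, s = 1 − 2·0 = 1, t = 0 − 2·1 = -2  (check: 610·1 + 261·(-2) = 88)
  q = 2: r = 85, s = 0 − 2·1 = -2, t = 1 − 2·(-2) = 5  (check: 610·(-2) + 261·5 = 85)
  q = 1: r = 3, s = 1 − 1·(-2) = 3, t = -2 − 1·5 = -7  (check: 610·3 + 261·(-7) = 3)
  q = 28: r = 1, s = -2 − 28·3 = -86, t = 5 − 28·(-7) = 201  (check: 610·(-86) + 261·201 = 1)
The row with r = 1 (the gcd) gives the Bezout coefficients s = -86, t = 201.
Result: 610 · (-86) + 261 · (201) = 1.

gcd(610, 261) = 1; s = -86, t = 201 (check: 610·(-86) + 261·201 = 1).


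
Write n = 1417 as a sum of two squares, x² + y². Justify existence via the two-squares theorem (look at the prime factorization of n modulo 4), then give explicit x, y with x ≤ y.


Step 1: Factor n = 1417 = 13 · 109.
Step 2: Check the mod-4 condition on each prime factor: 13 ≡ 1 (mod 4), exponent 1; 109 ≡ 1 (mod 4), exponent 1.
All primes ≡ 3 (mod 4) appear to even exponent (or don't appear), so by the two-squares theorem n IS expressible as a sum of two squares.
Step 3: Build a representation. Here n = 13 · 109 is a product of primes ≡ 1 (mod 4). Each prime p ≡ 1 (mod 4) is itself a sum of two squares; find a² by testing p − a² for a perfect square:
  13: 13 − 1² = 12, 13 − 2² = 9 = 3² ⇒ 13 = 2² + 3².
  109: 109 − 1² = 108, 109 − 2² = 105, 109 − 3² = 100 = 10² ⇒ 109 = 3² + 10².
  Combine using the Brahmagupta–Fibonacci identity (a² + b²)(c² + d²) = (ac − bd)² + (ad + bc)² = (ac + bd)² + (ad − bc)²:
  13 · 109 = 1417: from (2² + 3²)(3² + 10²), take (2·3 − 3·10, 2·10 + 3·3) = (6 − 30, 20 + 9) = (-24, 29); dropping signs (only squares matter) gives (24, 29); check 24² + 29² = 576 + 841 = 1417 ✓.
Step 4: Order so x ≤ y and verify: 24² + 29² = 576 + 841 = 1417 = n. ✓

n = 1417 = 24² + 29² (one valid representation with x ≤ y).


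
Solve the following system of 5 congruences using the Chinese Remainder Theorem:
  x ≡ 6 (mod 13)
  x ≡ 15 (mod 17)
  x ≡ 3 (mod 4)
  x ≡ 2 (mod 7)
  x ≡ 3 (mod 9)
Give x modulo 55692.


Product of moduli M = 13 · 17 · 4 · 7 · 9 = 55692.
Merge one congruence at a time:
  Start: x ≡ 6 (mod 13).
  Combine with x ≡ 15 (mod 17); new modulus lcm = 221.
    Write x = 6 + 13·t and substitute into x ≡ 15 (mod 17): 13·t ≡ 15 − 6 = 9 (mod 17).
    The inverse of 13 mod 17 is 4 (since 13·4 = 52 = 3·17 + 1), so t ≡ 4·9 = 36 ≡ 2 (mod 17).
    Then x = 6 + 13·2 = 32, valid modulo lcm(13, 17) = 221: x ≡ 32 (mod 221).
  Combine with x ≡ 3 (mod 4); new modulus lcm = 884.
    Write x = 32 + 221·t and substitute into x ≡ 3 (mod 4): 221·t ≡ 3 − 32 = -29 (mod 4).
    Reduce coefficients mod 4: 1·t ≡ 3 (mod 4).
    So t ≡ 3 (mod 4).
    Then x = 32 + 221·3 = 695, valid modulo lcm(221, 4) = 884: x ≡ 695 (mod 884).
  Combine with x ≡ 2 (mod 7); new modulus lcm = 6188.
    Write x = 695 + 884·t and substitute into x ≡ 2 (mod 7): 884·t ≡ 2 − 695 = -693 (mod 7).
    Reduce coefficients mod 7: 2·t ≡ 0 (mod 7).
    The inverse of 2 mod 7 is 4 (since 2·4 = 8 = 1·7 + 1), so t ≡ 4·0 = 0 ≡ 0 (mod 7).
    Then x = 695 + 884·0 = 695, valid modulo lcm(884, 7) = 6188: x ≡ 695 (mod 6188).
  Combine with x ≡ 3 (mod 9); new modulus lcm = 55692.
    Write x = 695 + 6188·t and substitute into x ≡ 3 (mod 9): 6188·t ≡ 3 − 695 = -692 (mod 9).
    Reduce coefficients mod 9: 5·t ≡ 1 (mod 9).
    The inverse of 5 mod 9 is 2 (since 5·2 = 10 = 1·9 + 1), so t ≡ 2·1 = 2 ≡ 2 (mod 9).
    Then x = 695 + 6188·2 = 13071, valid modulo lcm(6188, 9) = 55692: x ≡ 13071 (mod 55692).
Verify against each original: 13071 mod 13 = 6, 13071 mod 17 = 15, 13071 mod 4 = 3, 13071 mod 7 = 2, 13071 mod 9 = 3.

x ≡ 13071 (mod 55692).


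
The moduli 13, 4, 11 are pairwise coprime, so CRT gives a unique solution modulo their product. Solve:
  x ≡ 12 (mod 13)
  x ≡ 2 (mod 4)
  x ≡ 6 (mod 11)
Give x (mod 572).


Moduli 13, 4, 11 are pairwise coprime; by CRT there is a unique solution modulo M = 13 · 4 · 11 = 572.
Solve pairwise, accumulating the modulus:
  Start with x ≡ 12 (mod 13).
  Combine with x ≡ 2 (mod 4): since gcd(13, 4) = 1, we get a unique residue mod 52.
    Write x = 12 + 13·t and substitute into x ≡ 2 (mod 4): 13·t ≡ 2 − 12 = -10 (mod 4).
    Reduce coefficients mod 4: 1·t ≡ 2 (mod 4).
    So t ≡ 2 (mod 4).
    Then x = 12 + 13·2 = 38, valid modulo lcm(13, 4) = 52: x ≡ 38 (mod 52).
  Combine with x ≡ 6 (mod 11): since gcd(52, 11) = 1, we get a unique residue mod 572.
    Write x = 38 + 52·t and substitute into x ≡ 6 (mod 11): 52·t ≡ 6 − 38 = -32 (mod 11).
    Reduce coefficients mod 11: 8·t ≡ 1 (mod 11).
    The inverse of 8 mod 11 is 7 (since 8·7 = 56 = 5·11 + 1), so t ≡ 7·1 = 7 ≡ 7 (mod 11).
    Then x = 38 + 52·7 = 402, valid modulo lcm(52, 11) = 572: x ≡ 402 (mod 572).
Verify: 402 mod 13 = 12 ✓, 402 mod 4 = 2 ✓, 402 mod 11 = 6 ✓.

x ≡ 402 (mod 572).


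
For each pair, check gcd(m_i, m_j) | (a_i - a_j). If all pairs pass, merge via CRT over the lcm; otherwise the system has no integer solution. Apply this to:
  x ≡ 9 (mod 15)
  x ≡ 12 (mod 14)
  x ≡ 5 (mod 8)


Moduli 15, 14, 8 are not pairwise coprime, so CRT works modulo lcm(m_i) when all pairwise compatibility conditions hold.
Pairwise compatibility: gcd(m_i, m_j) must divide a_i - a_j for every pair.
Merge one congruence at a time:
  Start: x ≡ 9 (mod 15).
  Combine with x ≡ 12 (mod 14): gcd(15, 14) = 1; 12 - 9 = 3, which IS divisible by 1, so compatible.
    Write x = 9 + 15·t and substitute into x ≡ 12 (mod 14): 15·t ≡ 12 − 9 = 3 (mod 14).
    Reduce coefficients mod 14: 1·t ≡ 3 (mod 14).
    So t ≡ 3 (mod 14).
    Then x = 9 + 15·3 = 54, valid modulo lcm(15, 14) = 210: x ≡ 54 (mod 210).
  Combine with x ≡ 5 (mod 8): gcd(210, 8) = 2, and 5 - 54 = -49 is NOT divisible by 2.
    ⇒ system is inconsistent (no integer solution).

No solution (the system is inconsistent).


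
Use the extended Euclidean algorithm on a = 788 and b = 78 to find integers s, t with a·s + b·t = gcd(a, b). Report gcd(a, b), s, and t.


Euclidean algorithm on (788, 78) — divide until remainder is 0:
  788 = 10 · 78 + 8
  78 = 9 · 8 + 6
  8 = 1 · 6 + 2
  6 = 3 · 2 + 0
gcd(788, 78) = 2.
Track Bezout coefficients alongside the remainders: start with r₀ = 788 = a·1 + b·0 (s = 1, t = 0) and r₁ = 78 = a·0 + b·1 (s = 0, t = 1); each new remainder r_{k+1} = r_{k-1} − q_k·r_k inherits s_{k+1} = s_{k-1} − q_k·s_k, t_{k+1} = t_{k-1} − q_k·t_k, so r_k = a·s_k + b·t_k at every step:
  q = 10: r = 8, s = 1 − 10·0 = 1, t = 0 − 10·1 = -10  (check: 788·1 + 78·(-10) = 8)
  q = 9: r = 6, s = 0 − 9·1 = -9, t = 1 − 9·(-10) = 91  (check: 788·(-9) + 78·91 = 6)
  q = 1: r = 2, s = 1 − 1·(-9) = 10, t = -10 − 1·91 = -101  (check: 788·10 + 78·(-101) = 2)
The row with r = 2 (the gcd) gives the Bezout coefficients s = 10, t = -101.
Result: 788 · (10) + 78 · (-101) = 2.

gcd(788, 78) = 2; s = 10, t = -101 (check: 788·10 + 78·(-101) = 2).


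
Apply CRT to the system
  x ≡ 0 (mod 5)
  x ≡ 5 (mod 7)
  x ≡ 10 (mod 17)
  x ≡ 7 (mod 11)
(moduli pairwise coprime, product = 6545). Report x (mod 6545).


Product of moduli M = 5 · 7 · 17 · 11 = 6545.
Merge one congruence at a time:
  Start: x ≡ 0 (mod 5).
  Combine with x ≡ 5 (mod 7); new modulus lcm = 35.
    Write x = 0 + 5·t and substitute into x ≡ 5 (mod 7): 5·t ≡ 5 − 0 = 5 (mod 7).
    The inverse of 5 mod 7 is 3 (since 5·3 = 15 = 2·7 + 1), so t ≡ 3·5 = 15 ≡ 1 (mod 7).
    Then x = 0 + 5·1 = 5, valid modulo lcm(5, 7) = 35: x ≡ 5 (mod 35).
  Combine with x ≡ 10 (mod 17); new modulus lcm = 595.
    Write x = 5 + 35·t and substitute into x ≡ 10 (mod 17): 35·t ≡ 10 − 5 = 5 (mod 17).
    Reduce coefficients mod 17: 1·t ≡ 5 (mod 17).
    So t ≡ 5 (mod 17).
    Then x = 5 + 35·5 = 180, valid modulo lcm(35, 17) = 595: x ≡ 180 (mod 595).
  Combine with x ≡ 7 (mod 11); new modulus lcm = 6545.
    Write x = 180 + 595·t and substitute into x ≡ 7 (mod 11): 595·t ≡ 7 − 180 = -173 (mod 11).
    Reduce coefficients mod 11: 1·t ≡ 3 (mod 11).
    So t ≡ 3 (mod 11).
    Then x = 180 + 595·3 = 1965, valid modulo lcm(595, 11) = 6545: x ≡ 1965 (mod 6545).
Verify against each original: 1965 mod 5 = 0, 1965 mod 7 = 5, 1965 mod 17 = 10, 1965 mod 11 = 7.

x ≡ 1965 (mod 6545).


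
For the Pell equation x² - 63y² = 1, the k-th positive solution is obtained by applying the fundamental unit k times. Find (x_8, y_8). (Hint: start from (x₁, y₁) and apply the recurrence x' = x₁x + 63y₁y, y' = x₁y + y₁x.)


Step 1: Find the fundamental solution (x₁, y₁) of x² - 63y² = 1.
  Expand √63 as a continued fraction. a₀ = ⌊√63⌋ = 7; iterate m_{k+1} = d_k·a_k − m_k, d_{k+1} = (63 − m_{k+1}²)/d_k, a_{k+1} = ⌊(a₀ + m_{k+1})/d_{k+1}⌋ (starting m₀ = 0, d₀ = 1), with convergents p_k = a_k·p_{k-1} + p_{k-2}, q_k = a_k·q_{k-1} + q_{k-2} (p₋₁ = 1, q₋₁ = 0):
  k = 0: a₀ = 7; p₀/q₀ = 7/1; p₀² − 63·q₀² = 49 − 63 = -14.
  k = 1: m = 7, d = 14, a = ⌊(7 + 7)/14⌋ = 1; p/q = (1·7 + 1)/(1·1 + 0) = 8/1; p² − 63·q² = 64 − 63 = 1.
  The first convergent with p² − 63·q² = 1 gives the fundamental solution (x₁, y₁) = (8, 1).
Step 2: Apply the recurrence (x_{n+1}, y_{n+1}) = (x₁x_n + 63y₁y_n, x₁y_n + y₁x_n) repeatedly.
  From (x_1, y_1) = (8, 1): x_2 = 8·8 + 63·1·1 = 127; y_2 = 8·1 + 1·8 = 16.
  From (x_2, y_2) = (127, 16): x_3 = 8·127 + 63·1·16 = 2024; y_3 = 8·16 + 1·127 = 255.
  From (x_3, y_3) = (2024, 255): x_4 = 8·2024 + 63·1·255 = 32257; y_4 = 8·255 + 1·2024 = 4064.
  From (x_4, y_4) = (32257, 4064): x_5 = 8·32257 + 63·1·4064 = 514088; y_5 = 8·4064 + 1·32257 = 64769.
  From (x_5, y_5) = (514088, 64769): x_6 = 8·514088 + 63·1·64769 = 8193151; y_6 = 8·64769 + 1·514088 = 1032240.
  From (x_6, y_6) = (8193151, 1032240): x_7 = 8·8193151 + 63·1·1032240 = 130576328; y_7 = 8·1032240 + 1·8193151 = 16451071.
  From (x_7, y_7) = (130576328, 16451071): x_8 = 8·130576328 + 63·1·16451071 = 2081028097; y_8 = 8·16451071 + 1·130576328 = 262184896.
Step 3: Verify x_8² - 63·y_8² = 4330677940503441409 - 4330677940503441408 = 1 (should be 1). ✓

(x_1, y_1) = (8, 1); (x_8, y_8) = (2081028097, 262184896).


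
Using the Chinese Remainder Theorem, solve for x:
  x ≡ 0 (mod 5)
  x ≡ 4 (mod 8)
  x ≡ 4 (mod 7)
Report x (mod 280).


Moduli 5, 8, 7 are pairwise coprime; by CRT there is a unique solution modulo M = 5 · 8 · 7 = 280.
Solve pairwise, accumulating the modulus:
  Start with x ≡ 0 (mod 5).
  Combine with x ≡ 4 (mod 8): since gcd(5, 8) = 1, we get a unique residue mod 40.
    Write x = 0 + 5·t and substitute into x ≡ 4 (mod 8): 5·t ≡ 4 − 0 = 4 (mod 8).
    The inverse of 5 mod 8 is 5 (since 5·5 = 25 = 3·8 + 1), so t ≡ 5·4 = 20 ≡ 4 (mod 8).
    Then x = 0 + 5·4 = 20, valid modulo lcm(5, 8) = 40: x ≡ 20 (mod 40).
  Combine with x ≡ 4 (mod 7): since gcd(40, 7) = 1, we get a unique residue mod 280.
    Write x = 20 + 40·t and substitute into x ≡ 4 (mod 7): 40·t ≡ 4 − 20 = -16 (mod 7).
    Reduce coefficients mod 7: 5·t ≡ 5 (mod 7).
    The inverse of 5 mod 7 is 3 (since 5·3 = 15 = 2·7 + 1), so t ≡ 3·5 = 15 ≡ 1 (mod 7).
    Then x = 20 + 40·1 = 60, valid modulo lcm(40, 7) = 280: x ≡ 60 (mod 280).
Verify: 60 mod 5 = 0 ✓, 60 mod 8 = 4 ✓, 60 mod 7 = 4 ✓.

x ≡ 60 (mod 280).


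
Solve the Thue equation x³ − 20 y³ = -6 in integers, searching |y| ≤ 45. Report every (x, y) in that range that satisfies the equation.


The equation is x³ - 20y³ = -6. For fixed y, x³ = 20·y³ − 6, so a solution requires the RHS to be a perfect cube.
Strategy: iterate y from -45 to 45, compute RHS = 20·y³ − 6, and check whether it is a (positive or negative) perfect cube.
Check small values of y:
  y = 0: RHS = -6 is not a perfect cube.
  y = 1: RHS = 14 is not a perfect cube.
  y = -1: RHS = -26 is not a perfect cube.
  y = 2: RHS = 154 is not a perfect cube.
  y = -2: RHS = -166 is not a perfect cube.
  y = 3: RHS = 534 is not a perfect cube.
  y = -3: RHS = -546 is not a perfect cube.
Continuing the search up to |y| = 45 finds no solutions either.
No (x, y) in the scanned range satisfies the equation.

No integer solutions with |y| ≤ 45.


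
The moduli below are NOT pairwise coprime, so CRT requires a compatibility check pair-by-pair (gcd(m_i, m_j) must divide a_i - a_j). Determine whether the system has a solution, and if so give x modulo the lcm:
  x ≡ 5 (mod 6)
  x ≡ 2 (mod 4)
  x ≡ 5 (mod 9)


Moduli 6, 4, 9 are not pairwise coprime, so CRT works modulo lcm(m_i) when all pairwise compatibility conditions hold.
Pairwise compatibility: gcd(m_i, m_j) must divide a_i - a_j for every pair.
Merge one congruence at a time:
  Start: x ≡ 5 (mod 6).
  Combine with x ≡ 2 (mod 4): gcd(6, 4) = 2, and 2 - 5 = -3 is NOT divisible by 2.
    ⇒ system is inconsistent (no integer solution).

No solution (the system is inconsistent).


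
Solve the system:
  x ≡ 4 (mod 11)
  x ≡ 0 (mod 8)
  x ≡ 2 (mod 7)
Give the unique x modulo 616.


Moduli 11, 8, 7 are pairwise coprime; by CRT there is a unique solution modulo M = 11 · 8 · 7 = 616.
Solve pairwise, accumulating the modulus:
  Start with x ≡ 4 (mod 11).
  Combine with x ≡ 0 (mod 8): since gcd(11, 8) = 1, we get a unique residue mod 88.
    Write x = 4 + 11·t and substitute into x ≡ 0 (mod 8): 11·t ≡ 0 − 4 = -4 (mod 8).
    Reduce coefficients mod 8: 3·t ≡ 4 (mod 8).
    The inverse of 3 mod 8 is 3 (since 3·3 = 9 = 1·8 + 1), so t ≡ 3·4 = 12 ≡ 4 (mod 8).
    Then x = 4 + 11·4 = 48, valid modulo lcm(11, 8) = 88: x ≡ 48 (mod 88).
  Combine with x ≡ 2 (mod 7): since gcd(88, 7) = 1, we get a unique residue mod 616.
    Write x = 48 + 88·t and substitute into x ≡ 2 (mod 7): 88·t ≡ 2 − 48 = -46 (mod 7).
    Reduce coefficients mod 7: 4·t ≡ 3 (mod 7).
    The inverse of 4 mod 7 is 2 (since 4·2 = 8 = 1·7 + 1), so t ≡ 2·3 = 6 ≡ 6 (mod 7).
    Then x = 48 + 88·6 = 576, valid modulo lcm(88, 7) = 616: x ≡ 576 (mod 616).
Verify: 576 mod 11 = 4 ✓, 576 mod 8 = 0 ✓, 576 mod 7 = 2 ✓.

x ≡ 576 (mod 616).


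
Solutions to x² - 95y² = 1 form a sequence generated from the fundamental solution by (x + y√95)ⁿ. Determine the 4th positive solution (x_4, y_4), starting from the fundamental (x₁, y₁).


Step 1: Find the fundamental solution (x₁, y₁) of x² - 95y² = 1.
  Expand √95 as a continued fraction. a₀ = ⌊√95⌋ = 9; iterate m_{k+1} = d_k·a_k − m_k, d_{k+1} = (95 − m_{k+1}²)/d_k, a_{k+1} = ⌊(a₀ + m_{k+1})/d_{k+1}⌋ (starting m₀ = 0, d₀ = 1), with convergents p_k = a_k·p_{k-1} + p_{k-2}, q_k = a_k·q_{k-1} + q_{k-2} (p₋₁ = 1, q₋₁ = 0):
  k = 0: a₀ = 9; p₀/q₀ = 9/1; p₀² − 95·q₀² = 81 − 95 = -14.
  k = 1: m = 9, d = 14, a = ⌊(9 + 9)/14⌋ = 1; p/q = (1·9 + 1)/(1·1 + 0) = 10/1; p² − 95·q² = 100 − 95 = 5.
  k = 2: m = 5, d = 5, a = ⌊(9 + 5)/5⌋ = 2; p/q = (2·10 + 9)/(2·1 + 1) = 29/3; p² − 95·q² = 841 − 855 = -14.
  k = 3: m = 5, d = 14, a = ⌊(9 + 5)/14⌋ = 1; p/q = (1·29 + 10)/(1·3 + 1) = 39/4; p² − 95·q² = 1521 − 1520 = 1.
  The first convergent with p² − 95·q² = 1 gives the fundamental solution (x₁, y₁) = (39, 4).
Step 2: Apply the recurrence (x_{n+1}, y_{n+1}) = (x₁x_n + 95y₁y_n, x₁y_n + y₁x_n) repeatedly.
  From (x_1, y_1) = (39, 4): x_2 = 39·39 + 95·4·4 = 3041; y_2 = 39·4 + 4·39 = 312.
  From (x_2, y_2) = (3041, 312): x_3 = 39·3041 + 95·4·312 = 237159; y_3 = 39·312 + 4·3041 = 24332.
  From (x_3, y_3) = (237159, 24332): x_4 = 39·237159 + 95·4·24332 = 18495361; y_4 = 39·24332 + 4·237159 = 1897584.
Step 3: Verify x_4² - 95·y_4² = 342078378520321 - 342078378520320 = 1 (should be 1). ✓

(x_1, y_1) = (39, 4); (x_4, y_4) = (18495361, 1897584).


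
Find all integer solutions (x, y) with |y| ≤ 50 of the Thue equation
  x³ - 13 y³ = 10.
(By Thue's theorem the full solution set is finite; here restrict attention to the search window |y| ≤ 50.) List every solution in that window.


The equation is x³ - 13y³ = 10. For fixed y, x³ = 13·y³ + 10, so a solution requires the RHS to be a perfect cube.
Strategy: iterate y from -50 to 50, compute RHS = 13·y³ + 10, and check whether it is a (positive or negative) perfect cube.
Check small values of y:
  y = 0: RHS = 10 is not a perfect cube.
  y = 1: RHS = 23 is not a perfect cube.
  y = -1: RHS = -3 is not a perfect cube.
  y = 2: RHS = 114 is not a perfect cube.
  y = -2: RHS = -94 is not a perfect cube.
  y = 3: RHS = 361 is not a perfect cube.
  y = -3: RHS = -341 is not a perfect cube.
Continuing the search up to |y| = 50 finds no solutions either.
No (x, y) in the scanned range satisfies the equation.

No integer solutions with |y| ≤ 50.


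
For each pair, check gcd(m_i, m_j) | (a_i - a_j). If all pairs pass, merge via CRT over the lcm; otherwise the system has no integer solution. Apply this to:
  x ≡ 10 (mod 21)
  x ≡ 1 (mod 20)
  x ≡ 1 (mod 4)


Moduli 21, 20, 4 are not pairwise coprime, so CRT works modulo lcm(m_i) when all pairwise compatibility conditions hold.
Pairwise compatibility: gcd(m_i, m_j) must divide a_i - a_j for every pair.
Merge one congruence at a time:
  Start: x ≡ 10 (mod 21).
  Combine with x ≡ 1 (mod 20): gcd(21, 20) = 1; 1 - 10 = -9, which IS divisible by 1, so compatible.
    Write x = 10 + 21·t and substitute into x ≡ 1 (mod 20): 21·t ≡ 1 − 10 = -9 (mod 20).
    Reduce coefficients mod 20: 1·t ≡ 11 (mod 20).
    So t ≡ 11 (mod 20).
    Then x = 10 + 21·11 = 241, valid modulo lcm(21, 20) = 420: x ≡ 241 (mod 420).
  Combine with x ≡ 1 (mod 4): gcd(420, 4) = 4; 1 - 241 = -240, which IS divisible by 4, so compatible.
    Write x = 241 + 420·t and substitute into x ≡ 1 (mod 4): 420·t ≡ 1 − 241 = -240 (mod 4).
    Divide the congruence (and modulus) by g = 4: 105·t ≡ -60 (mod 1).
    Modulo 1 every t works; take t = 0.
    Then x = 241 + 420·0 = 241, valid modulo lcm(420, 4) = 420: x ≡ 241 (mod 420).
Verify: 241 mod 21 = 10, 241 mod 20 = 1, 241 mod 4 = 1.

x ≡ 241 (mod 420).


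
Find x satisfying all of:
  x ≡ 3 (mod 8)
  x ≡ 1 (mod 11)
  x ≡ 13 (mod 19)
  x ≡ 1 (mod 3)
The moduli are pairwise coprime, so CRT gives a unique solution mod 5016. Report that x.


Product of moduli M = 8 · 11 · 19 · 3 = 5016.
Merge one congruence at a time:
  Start: x ≡ 3 (mod 8).
  Combine with x ≡ 1 (mod 11); new modulus lcm = 88.
    Write x = 3 + 8·t and substitute into x ≡ 1 (mod 11): 8·t ≡ 1 − 3 = -2 (mod 11).
    Reduce coefficients mod 11: 8·t ≡ 9 (mod 11).
    The inverse of 8 mod 11 is 7 (since 8·7 = 56 = 5·11 + 1), so t ≡ 7·9 = 63 ≡ 8 (mod 11).
    Then x = 3 + 8·8 = 67, valid modulo lcm(8, 11) = 88: x ≡ 67 (mod 88).
  Combine with x ≡ 13 (mod 19); new modulus lcm = 1672.
    Write x = 67 + 88·t and substitute into x ≡ 13 (mod 19): 88·t ≡ 13 − 67 = -54 (mod 19).
    Reduce coefficients mod 19: 12·t ≡ 3 (mod 19).
    The inverse of 12 mod 19 is 8 (since 12·8 = 96 = 5·19 + 1), so t ≡ 8·3 = 24 ≡ 5 (mod 19).
    Then x = 67 + 88·5 = 507, valid modulo lcm(88, 19) = 1672: x ≡ 507 (mod 1672).
  Combine with x ≡ 1 (mod 3); new modulus lcm = 5016.
    Write x = 507 + 1672·t and substitute into x ≡ 1 (mod 3): 1672·t ≡ 1 − 507 = -506 (mod 3).
    Reduce coefficients mod 3: 1·t ≡ 1 (mod 3).
    So t ≡ 1 (mod 3).
    Then x = 507 + 1672·1 = 2179, valid modulo lcm(1672, 3) = 5016: x ≡ 2179 (mod 5016).
Verify against each original: 2179 mod 8 = 3, 2179 mod 11 = 1, 2179 mod 19 = 13, 2179 mod 3 = 1.

x ≡ 2179 (mod 5016).


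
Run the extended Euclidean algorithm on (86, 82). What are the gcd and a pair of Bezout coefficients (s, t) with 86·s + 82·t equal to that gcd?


Euclidean algorithm on (86, 82) — divide until remainder is 0:
  86 = 1 · 82 + 4
  82 = 20 · 4 + 2
  4 = 2 · 2 + 0
gcd(86, 82) = 2.
Track Bezout coefficients alongside the remainders: start with r₀ = 86 = a·1 + b·0 (s = 1, t = 0) and r₁ = 82 = a·0 + b·1 (s = 0, t = 1); each new remainder r_{k+1} = r_{k-1} − q_k·r_k inherits s_{k+1} = s_{k-1} − q_k·s_k, t_{k+1} = t_{k-1} − q_k·t_k, so r_k = a·s_k + b·t_k at every step:
  q = 1: r = 4, s = 1 − 1·0 = 1, t = 0 − 1·1 = -1  (check: 86·1 + 82·(-1) = 4)
  q = 20: r = 2, s = 0 − 20·1 = -20, t = 1 − 20·(-1) = 21  (check: 86·(-20) + 82·21 = 2)
The row with r = 2 (the gcd) gives the Bezout coefficients s = -20, t = 21.
Result: 86 · (-20) + 82 · (21) = 2.

gcd(86, 82) = 2; s = -20, t = 21 (check: 86·(-20) + 82·21 = 2).


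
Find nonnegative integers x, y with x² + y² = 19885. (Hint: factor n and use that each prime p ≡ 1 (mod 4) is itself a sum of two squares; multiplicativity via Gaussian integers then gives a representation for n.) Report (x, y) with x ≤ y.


Step 1: Factor n = 19885 = 5 · 41 · 97.
Step 2: Check the mod-4 condition on each prime factor: 5 ≡ 1 (mod 4), exponent 1; 41 ≡ 1 (mod 4), exponent 1; 97 ≡ 1 (mod 4), exponent 1.
All primes ≡ 3 (mod 4) appear to even exponent (or don't appear), so by the two-squares theorem n IS expressible as a sum of two squares.
Step 3: Build a representation. Here n = 5 · 41 · 97 is a product of primes ≡ 1 (mod 4). Each prime p ≡ 1 (mod 4) is itself a sum of two squares; find a² by testing p − a² for a perfect square:
  5: 5 − 1² = 4 = 2² ⇒ 5 = 1² + 2².
  41: 41 − 1² = 40, 41 − 2² = 37, 41 − 3² = 32, 41 − 4² = 25 = 5² ⇒ 41 = 4² + 5².
  97: 97 − 1² = 96, 97 − 2² = 93, 97 − 3² = 88, 97 − 4² = 81 = 9² ⇒ 97 = 4² + 9².
  Combine using the Brahmagupta–Fibonacci identity (a² + b²)(c² + d²) = (ac − bd)² + (ad + bc)² = (ac + bd)² + (ad − bc)²:
  5 · 41 = 205: from (1² + 2²)(4² + 5²), take (1·4 − 2·5, 1·5 + 2·4) = (4 − 10, 5 + 8) = (-6, 13); dropping signs (only squares matter) gives (6, 13); check 6² + 13² = 36 + 169 = 205 ✓.
  205 · 97 = 19885: from (6² + 13²)(4² + 9²), take (6·4 − 13·9, 6·9 + 13·4) = (24 − 117, 54 + 52) = (-93, 106); dropping signs (only squares matter) gives (93, 106); check 93² + 106² = 8649 + 11236 = 19885 ✓.
Step 4: Order so x ≤ y and verify: 93² + 106² = 8649 + 11236 = 19885 = n. ✓

n = 19885 = 93² + 106² (one valid representation with x ≤ y).


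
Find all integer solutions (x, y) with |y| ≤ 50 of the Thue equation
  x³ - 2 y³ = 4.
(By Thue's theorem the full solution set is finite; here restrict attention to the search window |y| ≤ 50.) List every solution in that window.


The equation is x³ - 2y³ = 4. For fixed y, x³ = 2·y³ + 4, so a solution requires the RHS to be a perfect cube.
Strategy: iterate y from -50 to 50, compute RHS = 2·y³ + 4, and check whether it is a (positive or negative) perfect cube.
Check small values of y:
  y = 0: RHS = 4 is not a perfect cube.
  y = 1: RHS = 6 is not a perfect cube.
  y = -1: RHS = 2 is not a perfect cube.
  y = 2: RHS = 20 is not a perfect cube.
  y = -2: RHS = -12 is not a perfect cube.
  y = 3: RHS = 58 is not a perfect cube.
  y = -3: RHS = -50 is not a perfect cube.
Continuing the search up to |y| = 50 finds no solutions either.
No (x, y) in the scanned range satisfies the equation.

No integer solutions with |y| ≤ 50.


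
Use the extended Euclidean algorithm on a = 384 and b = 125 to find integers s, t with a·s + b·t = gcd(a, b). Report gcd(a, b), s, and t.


Euclidean algorithm on (384, 125) — divide until remainder is 0:
  384 = 3 · 125 + 9
  125 = 13 · 9 + 8
  9 = 1 · 8 + 1
  8 = 8 · 1 + 0
gcd(384, 125) = 1.
Track Bezout coefficients alongside the remainders: start with r₀ = 384 = a·1 + b·0 (s = 1, t = 0) and r₁ = 125 = a·0 + b·1 (s = 0, t = 1); each new remainder r_{k+1} = r_{k-1} − q_k·r_k inherits s_{k+1} = s_{k-1} − q_k·s_k, t_{k+1} = t_{k-1} − q_k·t_k, so r_k = a·s_k + b·t_k at every step:
  q = 3: r = 9, s = 1 − 3·0 = 1, t = 0 − 3·1 = -3  (check: 384·1 + 125·(-3) = 9)
  q = 13: r = 8, s = 0 − 13·1 = -13, t = 1 − 13·(-3) = 40  (check: 384·(-13) + 125·40 = 8)
  q = 1: r = 1, s = 1 − 1·(-13) = 14, t = -3 − 1·40 = -43  (check: 384·14 + 125·(-43) = 1)
The row with r = 1 (the gcd) gives the Bezout coefficients s = 14, t = -43.
Result: 384 · (14) + 125 · (-43) = 1.

gcd(384, 125) = 1; s = 14, t = -43 (check: 384·14 + 125·(-43) = 1).


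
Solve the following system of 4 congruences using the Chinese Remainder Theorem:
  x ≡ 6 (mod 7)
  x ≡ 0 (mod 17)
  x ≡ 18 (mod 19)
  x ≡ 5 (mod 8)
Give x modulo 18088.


Product of moduli M = 7 · 17 · 19 · 8 = 18088.
Merge one congruence at a time:
  Start: x ≡ 6 (mod 7).
  Combine with x ≡ 0 (mod 17); new modulus lcm = 119.
    Write x = 6 + 7·t and substitute into x ≡ 0 (mod 17): 7·t ≡ 0 − 6 = -6 (mod 17).
    Reduce coefficients mod 17: 7·t ≡ 11 (mod 17).
    The inverse of 7 mod 17 is 5 (since 7·5 = 35 = 2·17 + 1), so t ≡ 5·11 = 55 ≡ 4 (mod 17).
    Then x = 6 + 7·4 = 34, valid modulo lcm(7, 17) = 119: x ≡ 34 (mod 119).
  Combine with x ≡ 18 (mod 19); new modulus lcm = 2261.
    Write x = 34 + 119·t and substitute into x ≡ 18 (mod 19): 119·t ≡ 18 − 34 = -16 (mod 19).
    Reduce coefficients mod 19: 5·t ≡ 3 (mod 19).
    The inverse of 5 mod 19 is 4 (since 5·4 = 20 = 1·19 + 1), so t ≡ 4·3 = 12 ≡ 12 (mod 19).
    Then x = 34 + 119·12 = 1462, valid modulo lcm(119, 19) = 2261: x ≡ 1462 (mod 2261).
  Combine with x ≡ 5 (mod 8); new modulus lcm = 18088.
    Write x = 1462 + 2261·t and substitute into x ≡ 5 (mod 8): 2261·t ≡ 5 − 1462 = -1457 (mod 8).
    Reduce coefficients mod 8: 5·t ≡ 7 (mod 8).
    The inverse of 5 mod 8 is 5 (since 5·5 = 25 = 3·8 + 1), so t ≡ 5·7 = 35 ≡ 3 (mod 8).
    Then x = 1462 + 2261·3 = 8245, valid modulo lcm(2261, 8) = 18088: x ≡ 8245 (mod 18088).
Verify against each original: 8245 mod 7 = 6, 8245 mod 17 = 0, 8245 mod 19 = 18, 8245 mod 8 = 5.

x ≡ 8245 (mod 18088).


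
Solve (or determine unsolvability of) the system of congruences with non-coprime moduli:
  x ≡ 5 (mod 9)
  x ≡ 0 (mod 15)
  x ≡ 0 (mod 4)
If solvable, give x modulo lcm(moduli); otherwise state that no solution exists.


Moduli 9, 15, 4 are not pairwise coprime, so CRT works modulo lcm(m_i) when all pairwise compatibility conditions hold.
Pairwise compatibility: gcd(m_i, m_j) must divide a_i - a_j for every pair.
Merge one congruence at a time:
  Start: x ≡ 5 (mod 9).
  Combine with x ≡ 0 (mod 15): gcd(9, 15) = 3, and 0 - 5 = -5 is NOT divisible by 3.
    ⇒ system is inconsistent (no integer solution).

No solution (the system is inconsistent).


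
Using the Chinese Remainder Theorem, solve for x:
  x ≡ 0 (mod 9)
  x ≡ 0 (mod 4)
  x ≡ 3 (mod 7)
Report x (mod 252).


Moduli 9, 4, 7 are pairwise coprime; by CRT there is a unique solution modulo M = 9 · 4 · 7 = 252.
Solve pairwise, accumulating the modulus:
  Start with x ≡ 0 (mod 9).
  Combine with x ≡ 0 (mod 4): since gcd(9, 4) = 1, we get a unique residue mod 36.
    Write x = 0 + 9·t and substitute into x ≡ 0 (mod 4): 9·t ≡ 0 − 0 = 0 (mod 4).
    Reduce coefficients mod 4: 1·t ≡ 0 (mod 4).
    So t ≡ 0 (mod 4).
    Then x = 0 + 9·0 = 0, valid modulo lcm(9, 4) = 36: x ≡ 0 (mod 36).
  Combine with x ≡ 3 (mod 7): since gcd(36, 7) = 1, we get a unique residue mod 252.
    Write x = 0 + 36·t and substitute into x ≡ 3 (mod 7): 36·t ≡ 3 − 0 = 3 (mod 7).
    Reduce coefficients mod 7: 1·t ≡ 3 (mod 7).
    So t ≡ 3 (mod 7).
    Then x = 0 + 36·3 = 108, valid modulo lcm(36, 7) = 252: x ≡ 108 (mod 252).
Verify: 108 mod 9 = 0 ✓, 108 mod 4 = 0 ✓, 108 mod 7 = 3 ✓.

x ≡ 108 (mod 252).


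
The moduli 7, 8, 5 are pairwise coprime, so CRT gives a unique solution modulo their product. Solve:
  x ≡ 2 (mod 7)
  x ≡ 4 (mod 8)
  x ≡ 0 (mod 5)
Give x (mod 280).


Moduli 7, 8, 5 are pairwise coprime; by CRT there is a unique solution modulo M = 7 · 8 · 5 = 280.
Solve pairwise, accumulating the modulus:
  Start with x ≡ 2 (mod 7).
  Combine with x ≡ 4 (mod 8): since gcd(7, 8) = 1, we get a unique residue mod 56.
    Write x = 2 + 7·t and substitute into x ≡ 4 (mod 8): 7·t ≡ 4 − 2 = 2 (mod 8).
    The inverse of 7 mod 8 is 7 (since 7·7 = 49 = 6·8 + 1), so t ≡ 7·2 = 14 ≡ 6 (mod 8).
    Then x = 2 + 7·6 = 44, valid modulo lcm(7, 8) = 56: x ≡ 44 (mod 56).
  Combine with x ≡ 0 (mod 5): since gcd(56, 5) = 1, we get a unique residue mod 280.
    Write x = 44 + 56·t and substitute into x ≡ 0 (mod 5): 56·t ≡ 0 − 44 = -44 (mod 5).
    Reduce coefficients mod 5: 1·t ≡ 1 (mod 5).
    So t ≡ 1 (mod 5).
    Then x = 44 + 56·1 = 100, valid modulo lcm(56, 5) = 280: x ≡ 100 (mod 280).
Verify: 100 mod 7 = 2 ✓, 100 mod 8 = 4 ✓, 100 mod 5 = 0 ✓.

x ≡ 100 (mod 280).


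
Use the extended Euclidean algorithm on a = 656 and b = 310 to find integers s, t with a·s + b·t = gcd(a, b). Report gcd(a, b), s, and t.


Euclidean algorithm on (656, 310) — divide until remainder is 0:
  656 = 2 · 310 + 36
  310 = 8 · 36 + 22
  36 = 1 · 22 + 14
  22 = 1 · 14 + 8
  14 = 1 · 8 + 6
  8 = 1 · 6 + 2
  6 = 3 · 2 + 0
gcd(656, 310) = 2.
Track Bezout coefficients alongside the remainders: start with r₀ = 656 = a·1 + b·0 (s = 1, t = 0) and r₁ = 310 = a·0 + b·1 (s = 0, t = 1); each new remainder r_{k+1} = r_{k-1} − q_k·r_k inherits s_{k+1} = s_{k-1} − q_k·s_k, t_{k+1} = t_{k-1} − q_k·t_k, so r_k = a·s_k + b·t_k at every step:
  q = 2: r = 36, s = 1 − 2·0 = 1, t = 0 − 2·1 = -2  (check: 656·1 + 310·(-2) = 36)
  q = 8: r = 22, s = 0 − 8·1 = -8, t = 1 − 8·(-2) = 17  (check: 656·(-8) + 310·17 = 22)
  q = 1: r = 14, s = 1 − 1·(-8) = 9, t = -2 − 1·17 = -19  (check: 656·9 + 310·(-19) = 14)
  q = 1: r = 8, s = -8 − 1·9 = -17, t = 17 − 1·(-19) = 36  (check: 656·(-17) + 310·36 = 8)
  q = 1: r = 6, s = 9 − 1·(-17) = 26, t = -19 − 1·36 = -55  (check: 656·26 + 310·(-55) = 6)
  q = 1: r = 2, s = -17 − 1·26 = -43, t = 36 − 1·(-55) = 91  (check: 656·(-43) + 310·91 = 2)
The row with r = 2 (the gcd) gives the Bezout coefficients s = -43, t = 91.
Result: 656 · (-43) + 310 · (91) = 2.

gcd(656, 310) = 2; s = -43, t = 91 (check: 656·(-43) + 310·91 = 2).


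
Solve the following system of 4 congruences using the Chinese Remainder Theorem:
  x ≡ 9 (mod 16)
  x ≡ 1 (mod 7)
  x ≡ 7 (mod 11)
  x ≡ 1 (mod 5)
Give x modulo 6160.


Product of moduli M = 16 · 7 · 11 · 5 = 6160.
Merge one congruence at a time:
  Start: x ≡ 9 (mod 16).
  Combine with x ≡ 1 (mod 7); new modulus lcm = 112.
    Write x = 9 + 16·t and substitute into x ≡ 1 (mod 7): 16·t ≡ 1 − 9 = -8 (mod 7).
    Reduce coefficients mod 7: 2·t ≡ 6 (mod 7).
    The inverse of 2 mod 7 is 4 (since 2·4 = 8 = 1·7 + 1), so t ≡ 4·6 = 24 ≡ 3 (mod 7).
    Then x = 9 + 16·3 = 57, valid modulo lcm(16, 7) = 112: x ≡ 57 (mod 112).
  Combine with x ≡ 7 (mod 11); new modulus lcm = 1232.
    Write x = 57 + 112·t and substitute into x ≡ 7 (mod 11): 112·t ≡ 7 − 57 = -50 (mod 11).
    Reduce coefficients mod 11: 2·t ≡ 5 (mod 11).
    The inverse of 2 mod 11 is 6 (since 2·6 = 12 = 1·11 + 1), so t ≡ 6·5 = 30 ≡ 8 (mod 11).
    Then x = 57 + 112·8 = 953, valid modulo lcm(112, 11) = 1232: x ≡ 953 (mod 1232).
  Combine with x ≡ 1 (mod 5); new modulus lcm = 6160.
    Write x = 953 + 1232·t and substitute into x ≡ 1 (mod 5): 1232·t ≡ 1 − 953 = -952 (mod 5).
    Reduce coefficients mod 5: 2·t ≡ 3 (mod 5).
    The inverse of 2 mod 5 is 3 (since 2·3 = 6 = 1·5 + 1), so t ≡ 3·3 = 9 ≡ 4 (mod 5).
    Then x = 953 + 1232·4 = 5881, valid modulo lcm(1232, 5) = 6160: x ≡ 5881 (mod 6160).
Verify against each original: 5881 mod 16 = 9, 5881 mod 7 = 1, 5881 mod 11 = 7, 5881 mod 5 = 1.

x ≡ 5881 (mod 6160).


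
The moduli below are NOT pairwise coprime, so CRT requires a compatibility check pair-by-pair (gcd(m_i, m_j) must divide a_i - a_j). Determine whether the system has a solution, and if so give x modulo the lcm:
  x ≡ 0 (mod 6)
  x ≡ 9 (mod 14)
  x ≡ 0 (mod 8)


Moduli 6, 14, 8 are not pairwise coprime, so CRT works modulo lcm(m_i) when all pairwise compatibility conditions hold.
Pairwise compatibility: gcd(m_i, m_j) must divide a_i - a_j for every pair.
Merge one congruence at a time:
  Start: x ≡ 0 (mod 6).
  Combine with x ≡ 9 (mod 14): gcd(6, 14) = 2, and 9 - 0 = 9 is NOT divisible by 2.
    ⇒ system is inconsistent (no integer solution).

No solution (the system is inconsistent).


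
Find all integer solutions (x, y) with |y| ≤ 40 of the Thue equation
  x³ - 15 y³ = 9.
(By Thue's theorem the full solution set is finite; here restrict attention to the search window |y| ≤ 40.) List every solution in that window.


The equation is x³ - 15y³ = 9. For fixed y, x³ = 15·y³ + 9, so a solution requires the RHS to be a perfect cube.
Strategy: iterate y from -40 to 40, compute RHS = 15·y³ + 9, and check whether it is a (positive or negative) perfect cube.
Check small values of y:
  y = 0: RHS = 9 is not a perfect cube.
  y = 1: RHS = 24 is not a perfect cube.
  y = -1: RHS = -6 is not a perfect cube.
  y = 2: RHS = 129 is not a perfect cube.
  y = -2: RHS = -111 is not a perfect cube.
  y = 3: RHS = 414 is not a perfect cube.
  y = -3: RHS = -396 is not a perfect cube.
Continuing the search up to |y| = 40 finds no solutions either.
No (x, y) in the scanned range satisfies the equation.

No integer solutions with |y| ≤ 40.


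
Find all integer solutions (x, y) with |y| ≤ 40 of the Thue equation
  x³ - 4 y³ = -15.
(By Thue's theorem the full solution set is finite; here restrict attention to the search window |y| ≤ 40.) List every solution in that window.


The equation is x³ - 4y³ = -15. For fixed y, x³ = 4·y³ − 15, so a solution requires the RHS to be a perfect cube.
Strategy: iterate y from -40 to 40, compute RHS = 4·y³ − 15, and check whether it is a (positive or negative) perfect cube.
Check small values of y:
  y = 0: RHS = -15 is not a perfect cube.
  y = 1: RHS = -11 is not a perfect cube.
  y = -1: RHS = -19 is not a perfect cube.
  y = 2: RHS = 17 is not a perfect cube.
  y = -2: RHS = -47 is not a perfect cube.
  y = 3: RHS = 93 is not a perfect cube.
  y = -3: RHS = -123 is not a perfect cube.
Continuing the search up to |y| = 40 finds no solutions either.
No (x, y) in the scanned range satisfies the equation.

No integer solutions with |y| ≤ 40.


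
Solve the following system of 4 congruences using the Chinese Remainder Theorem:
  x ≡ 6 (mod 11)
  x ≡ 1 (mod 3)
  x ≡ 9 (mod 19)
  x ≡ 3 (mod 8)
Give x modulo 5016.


Product of moduli M = 11 · 3 · 19 · 8 = 5016.
Merge one congruence at a time:
  Start: x ≡ 6 (mod 11).
  Combine with x ≡ 1 (mod 3); new modulus lcm = 33.
    Write x = 6 + 11·t and substitute into x ≡ 1 (mod 3): 11·t ≡ 1 − 6 = -5 (mod 3).
    Reduce coefficients mod 3: 2·t ≡ 1 (mod 3).
    The inverse of 2 mod 3 is 2 (since 2·2 = 4 = 1·3 + 1), so t ≡ 2·1 = 2 ≡ 2 (mod 3).
    Then x = 6 + 11·2 = 28, valid modulo lcm(11, 3) = 33: x ≡ 28 (mod 33).
  Combine with x ≡ 9 (mod 19); new modulus lcm = 627.
    Write x = 28 + 33·t and substitute into x ≡ 9 (mod 19): 33·t ≡ 9 − 28 = -19 (mod 19).
    Reduce coefficients mod 19: 14·t ≡ 0 (mod 19).
    The inverse of 14 mod 19 is 15 (since 14·15 = 210 = 11·19 + 1), so t ≡ 15·0 = 0 ≡ 0 (mod 19).
    Then x = 28 + 33·0 = 28, valid modulo lcm(33, 19) = 627: x ≡ 28 (mod 627).
  Combine with x ≡ 3 (mod 8); new modulus lcm = 5016.
    Write x = 28 + 627·t and substitute into x ≡ 3 (mod 8): 627·t ≡ 3 − 28 = -25 (mod 8).
    Reduce coefficients mod 8: 3·t ≡ 7 (mod 8).
    The inverse of 3 mod 8 is 3 (since 3·3 = 9 = 1·8 + 1), so t ≡ 3·7 = 21 ≡ 5 (mod 8).
    Then x = 28 + 627·5 = 3163, valid modulo lcm(627, 8) = 5016: x ≡ 3163 (mod 5016).
Verify against each original: 3163 mod 11 = 6, 3163 mod 3 = 1, 3163 mod 19 = 9, 3163 mod 8 = 3.

x ≡ 3163 (mod 5016).


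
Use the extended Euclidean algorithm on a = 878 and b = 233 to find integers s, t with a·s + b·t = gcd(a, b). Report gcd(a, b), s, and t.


Euclidean algorithm on (878, 233) — divide until remainder is 0:
  878 = 3 · 233 + 179
  233 = 1 · 179 + 54
  179 = 3 · 54 + 17
  54 = 3 · 17 + 3
  17 = 5 · 3 + 2
  3 = 1 · 2 + 1
  2 = 2 · 1 + 0
gcd(878, 233) = 1.
Track Bezout coefficients alongside the remainders: start with r₀ = 878 = a·1 + b·0 (s = 1, t = 0) and r₁ = 233 = a·0 + b·1 (s = 0, t = 1); each new remainder r_{k+1} = r_{k-1} − q_k·r_k inherits s_{k+1} = s_{k-1} − q_k·s_k, t_{k+1} = t_{k-1} − q_k·t_k, so r_k = a·s_k + b·t_k at every step:
  q = 3: r = 179, s = 1 − 3·0 = 1, t = 0 − 3·1 = -3  (check: 878·1 + 233·(-3) = 179)
  q = 1: r = 54, s = 0 − 1·1 = -1, t = 1 − 1·(-3) = 4  (check: 878·(-1) + 233·4 = 54)
  q = 3: r = 17, s = 1 − 3·(-1) = 4, t = -3 − 3·4 = -15  (check: 878·4 + 233·(-15) = 17)
  q = 3: r = 3, s = -1 − 3·4 = -13, t = 4 − 3·(-15) = 49  (check: 878·(-13) + 233·49 = 3)
  q = 5: r = 2, s = 4 − 5·(-13) = 69, t = -15 − 5·49 = -260  (check: 878·69 + 233·(-260) = 2)
  q = 1: r = 1, s = -13 − 1·69 = -82, t = 49 − 1·(-260) = 309  (check: 878·(-82) + 233·309 = 1)
The row with r = 1 (the gcd) gives the Bezout coefficients s = -82, t = 309.
Result: 878 · (-82) + 233 · (309) = 1.

gcd(878, 233) = 1; s = -82, t = 309 (check: 878·(-82) + 233·309 = 1).


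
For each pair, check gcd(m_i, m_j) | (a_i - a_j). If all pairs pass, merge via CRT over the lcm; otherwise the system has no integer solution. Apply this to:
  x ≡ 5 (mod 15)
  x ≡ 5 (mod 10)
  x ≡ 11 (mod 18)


Moduli 15, 10, 18 are not pairwise coprime, so CRT works modulo lcm(m_i) when all pairwise compatibility conditions hold.
Pairwise compatibility: gcd(m_i, m_j) must divide a_i - a_j for every pair.
Merge one congruence at a time:
  Start: x ≡ 5 (mod 15).
  Combine with x ≡ 5 (mod 10): gcd(15, 10) = 5; 5 - 5 = 0, which IS divisible by 5, so compatible.
    Write x = 5 + 15·t and substitute into x ≡ 5 (mod 10): 15·t ≡ 5 − 5 = 0 (mod 10).
    Divide the congruence (and modulus) by g = 5: 3·t ≡ 0 (mod 2).
    Reduce coefficients mod 2: 1·t ≡ 0 (mod 2).
    So t ≡ 0 (mod 2).
    Then x = 5 + 15·0 = 5, valid modulo lcm(15, 10) = 30: x ≡ 5 (mod 30).
  Combine with x ≡ 11 (mod 18): gcd(30, 18) = 6; 11 - 5 = 6, which IS divisible by 6, so compatible.
    Write x = 5 + 30·t and substitute into x ≡ 11 (mod 18): 30·t ≡ 11 − 5 = 6 (mod 18).
    Divide the congruence (and modulus) by g = 6: 5·t ≡ 1 (mod 3).
    Reduce coefficients mod 3: 2·t ≡ 1 (mod 3).
    The inverse of 2 mod 3 is 2 (since 2·2 = 4 = 1·3 + 1), so t ≡ 2·1 = 2 ≡ 2 (mod 3).
    Then x = 5 + 30·2 = 65, valid modulo lcm(30, 18) = 90: x ≡ 65 (mod 90).
Verify: 65 mod 15 = 5, 65 mod 10 = 5, 65 mod 18 = 11.

x ≡ 65 (mod 90).
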